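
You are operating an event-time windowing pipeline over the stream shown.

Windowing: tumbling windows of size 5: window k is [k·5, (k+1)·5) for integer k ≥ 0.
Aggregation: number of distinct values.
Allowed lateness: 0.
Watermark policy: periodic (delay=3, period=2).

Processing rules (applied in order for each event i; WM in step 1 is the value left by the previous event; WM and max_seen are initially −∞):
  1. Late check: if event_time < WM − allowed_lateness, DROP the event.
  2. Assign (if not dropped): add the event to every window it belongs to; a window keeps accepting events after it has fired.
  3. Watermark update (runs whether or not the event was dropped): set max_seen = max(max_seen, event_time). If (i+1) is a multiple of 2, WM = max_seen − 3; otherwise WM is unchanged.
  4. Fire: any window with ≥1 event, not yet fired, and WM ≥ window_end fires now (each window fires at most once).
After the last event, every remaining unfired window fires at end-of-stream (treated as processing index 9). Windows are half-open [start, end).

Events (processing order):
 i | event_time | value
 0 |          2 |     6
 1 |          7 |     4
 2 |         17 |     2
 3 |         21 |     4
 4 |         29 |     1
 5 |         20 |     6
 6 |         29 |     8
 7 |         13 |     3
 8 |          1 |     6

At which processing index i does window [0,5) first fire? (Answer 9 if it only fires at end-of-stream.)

i=0 t=2 v=6: → [0,5); WM=−∞
i=1 t=7 v=4: → [5,10); WM=4
i=2 t=17 v=2: → [15,20); WM=4
i=3 t=21 v=4: → [20,25); WM=18; [0,5) fires=1 [5,10) fires=1
i=4 t=29 v=1: → [25,30); WM=18
i=5 t=20 v=6: → [20,25); WM=26; [15,20) fires=1 [20,25) fires=2
i=6 t=29 v=8: → [25,30); WM=26
i=7 t=13 v=3: DROP (t<26-0); WM=26
i=8 t=1 v=6: DROP (t<26-0); WM=26

3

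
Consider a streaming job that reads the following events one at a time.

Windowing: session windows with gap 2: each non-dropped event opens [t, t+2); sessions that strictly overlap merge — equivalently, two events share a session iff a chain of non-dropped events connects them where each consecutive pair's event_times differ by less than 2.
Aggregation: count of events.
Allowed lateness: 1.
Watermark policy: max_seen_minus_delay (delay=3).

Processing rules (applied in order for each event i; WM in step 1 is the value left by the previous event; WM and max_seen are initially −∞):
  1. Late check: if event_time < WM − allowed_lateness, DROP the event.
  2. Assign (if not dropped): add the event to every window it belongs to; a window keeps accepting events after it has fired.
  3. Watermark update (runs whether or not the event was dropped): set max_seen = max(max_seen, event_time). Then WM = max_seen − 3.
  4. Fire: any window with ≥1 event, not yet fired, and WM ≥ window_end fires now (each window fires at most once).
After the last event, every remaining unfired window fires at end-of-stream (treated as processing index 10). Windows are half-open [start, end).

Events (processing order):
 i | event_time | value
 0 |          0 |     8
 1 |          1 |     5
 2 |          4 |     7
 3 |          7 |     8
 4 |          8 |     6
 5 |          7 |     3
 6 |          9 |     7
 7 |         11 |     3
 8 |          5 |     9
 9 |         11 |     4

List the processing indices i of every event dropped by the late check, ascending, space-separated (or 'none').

i=0 t=0 v=8: → [0,2); WM=-3
i=1 t=1 v=5: → [0,3); WM=-2
i=2 t=4 v=7: → [4,6); WM=1
i=3 t=7 v=8: → [7,9); WM=4
i=4 t=8 v=6: → [7,10); WM=5
i=5 t=7 v=3: → [7,10); WM=5
i=6 t=9 v=7: → [7,11); WM=6
i=7 t=11 v=3: → [11,13); WM=8
i=8 t=5 v=9: DROP (t<8-1); WM=8
i=9 t=11 v=4: → [11,13); WM=8

8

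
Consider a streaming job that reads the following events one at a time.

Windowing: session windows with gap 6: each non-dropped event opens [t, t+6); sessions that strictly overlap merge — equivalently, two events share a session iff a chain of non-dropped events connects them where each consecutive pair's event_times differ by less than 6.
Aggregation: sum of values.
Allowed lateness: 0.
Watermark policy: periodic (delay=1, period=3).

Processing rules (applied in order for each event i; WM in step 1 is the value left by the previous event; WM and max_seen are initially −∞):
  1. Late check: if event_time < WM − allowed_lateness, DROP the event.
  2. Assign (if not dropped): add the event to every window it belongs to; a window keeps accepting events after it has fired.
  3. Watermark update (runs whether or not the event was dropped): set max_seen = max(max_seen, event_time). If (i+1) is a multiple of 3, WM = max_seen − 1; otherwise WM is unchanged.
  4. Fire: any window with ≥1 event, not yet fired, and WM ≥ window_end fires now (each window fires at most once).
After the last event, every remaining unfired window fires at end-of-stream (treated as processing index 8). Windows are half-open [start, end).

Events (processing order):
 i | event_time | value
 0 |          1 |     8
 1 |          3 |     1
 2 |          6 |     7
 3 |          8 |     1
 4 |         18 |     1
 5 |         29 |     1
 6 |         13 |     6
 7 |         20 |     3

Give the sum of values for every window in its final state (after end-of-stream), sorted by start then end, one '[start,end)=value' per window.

i=0 t=1 v=8: → [1,7); WM=−∞
i=1 t=3 v=1: → [1,9); WM=−∞
i=2 t=6 v=7: → [1,12); WM=5
i=3 t=8 v=1: → [1,14); WM=5
i=4 t=18 v=1: → [18,24); WM=5
i=5 t=29 v=1: → [29,35); WM=28
i=6 t=13 v=6: DROP (t<28-0); WM=28
i=7 t=20 v=3: DROP (t<28-0); WM=28

[1,14)=17 [18,24)=1 [29,35)=1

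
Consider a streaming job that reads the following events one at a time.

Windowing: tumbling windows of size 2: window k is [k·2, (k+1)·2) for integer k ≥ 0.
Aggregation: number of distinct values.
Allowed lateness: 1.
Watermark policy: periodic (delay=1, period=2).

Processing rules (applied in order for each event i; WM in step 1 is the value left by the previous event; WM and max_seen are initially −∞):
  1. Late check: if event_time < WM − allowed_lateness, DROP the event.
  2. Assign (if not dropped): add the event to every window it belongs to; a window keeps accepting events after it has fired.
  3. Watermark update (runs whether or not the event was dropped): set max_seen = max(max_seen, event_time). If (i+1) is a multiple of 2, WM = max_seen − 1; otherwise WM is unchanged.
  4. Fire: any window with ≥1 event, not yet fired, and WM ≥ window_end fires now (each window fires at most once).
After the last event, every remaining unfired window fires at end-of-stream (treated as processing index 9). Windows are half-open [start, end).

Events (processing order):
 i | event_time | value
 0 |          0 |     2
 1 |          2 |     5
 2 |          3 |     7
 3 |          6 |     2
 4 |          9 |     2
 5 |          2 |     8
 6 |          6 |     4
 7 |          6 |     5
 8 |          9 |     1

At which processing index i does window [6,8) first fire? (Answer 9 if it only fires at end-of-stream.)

5

i=0 t=0 v=2: → [0,2); WM=−∞
i=1 t=2 v=5: → [2,4); WM=1
i=2 t=3 v=7: → [2,4); WM=1
i=3 t=6 v=2: → [6,8); WM=5; [0,2) fires=1 [2,4) fires=2
i=4 t=9 v=2: → [8,10); WM=5
i=5 t=2 v=8: DROP (t<5-1); WM=8; [6,8) fires=1
i=6 t=6 v=4: DROP (t<8-1); WM=8
i=7 t=6 v=5: DROP (t<8-1); WM=8
i=8 t=9 v=1: → [8,10); WM=8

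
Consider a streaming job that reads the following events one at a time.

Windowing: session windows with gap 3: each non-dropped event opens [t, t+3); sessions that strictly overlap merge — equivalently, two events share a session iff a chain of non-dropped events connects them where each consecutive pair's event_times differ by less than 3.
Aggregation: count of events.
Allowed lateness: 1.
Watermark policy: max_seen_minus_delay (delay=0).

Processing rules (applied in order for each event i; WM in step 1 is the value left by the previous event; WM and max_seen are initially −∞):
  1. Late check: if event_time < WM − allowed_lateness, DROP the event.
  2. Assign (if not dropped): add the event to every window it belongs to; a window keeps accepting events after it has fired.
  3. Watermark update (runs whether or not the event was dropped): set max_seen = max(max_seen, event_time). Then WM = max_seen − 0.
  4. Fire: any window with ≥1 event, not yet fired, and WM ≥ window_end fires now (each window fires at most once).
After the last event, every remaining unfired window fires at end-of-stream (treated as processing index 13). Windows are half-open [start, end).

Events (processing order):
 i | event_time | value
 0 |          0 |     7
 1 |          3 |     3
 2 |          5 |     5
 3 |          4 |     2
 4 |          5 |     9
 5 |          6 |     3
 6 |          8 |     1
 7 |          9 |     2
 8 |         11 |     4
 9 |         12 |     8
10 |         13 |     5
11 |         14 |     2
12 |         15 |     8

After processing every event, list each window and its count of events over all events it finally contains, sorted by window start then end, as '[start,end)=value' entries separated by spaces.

i=0 t=0 v=7: → [0,3); WM=0
i=1 t=3 v=3: → [3,6); WM=3
i=2 t=5 v=5: → [3,8); WM=5
i=3 t=4 v=2: → [3,8); WM=5
i=4 t=5 v=9: → [3,8); WM=5
i=5 t=6 v=3: → [3,9); WM=6
i=6 t=8 v=1: → [3,11); WM=8
i=7 t=9 v=2: → [3,12); WM=9
i=8 t=11 v=4: → [3,14); WM=11
i=9 t=12 v=8: → [3,15); WM=12
i=10 t=13 v=5: → [3,16); WM=13
i=11 t=14 v=2: → [3,17); WM=14
i=12 t=15 v=8: → [3,18); WM=15

[0,3)=1 [3,18)=12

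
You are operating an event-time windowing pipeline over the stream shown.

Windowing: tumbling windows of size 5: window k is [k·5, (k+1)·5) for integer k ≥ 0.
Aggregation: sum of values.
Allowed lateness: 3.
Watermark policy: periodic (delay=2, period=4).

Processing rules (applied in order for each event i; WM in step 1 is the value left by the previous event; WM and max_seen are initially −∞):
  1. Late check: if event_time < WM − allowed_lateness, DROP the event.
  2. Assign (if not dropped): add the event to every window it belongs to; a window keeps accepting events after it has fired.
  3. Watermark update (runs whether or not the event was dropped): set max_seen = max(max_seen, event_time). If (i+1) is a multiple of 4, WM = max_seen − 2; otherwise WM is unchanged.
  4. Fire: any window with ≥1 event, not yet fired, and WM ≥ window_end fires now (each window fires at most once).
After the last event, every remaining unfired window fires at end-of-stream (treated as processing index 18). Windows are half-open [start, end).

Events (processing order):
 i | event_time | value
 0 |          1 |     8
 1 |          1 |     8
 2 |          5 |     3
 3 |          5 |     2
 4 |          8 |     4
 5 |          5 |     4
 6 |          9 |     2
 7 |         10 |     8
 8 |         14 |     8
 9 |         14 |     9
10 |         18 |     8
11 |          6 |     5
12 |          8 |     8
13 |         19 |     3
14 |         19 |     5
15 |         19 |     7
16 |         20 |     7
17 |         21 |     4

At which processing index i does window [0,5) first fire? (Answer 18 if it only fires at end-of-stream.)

7

i=0 t=1 v=8: → [0,5); WM=−∞
i=1 t=1 v=8: → [0,5); WM=−∞
i=2 t=5 v=3: → [5,10); WM=−∞
i=3 t=5 v=2: → [5,10); WM=3
i=4 t=8 v=4: → [5,10); WM=3
i=5 t=5 v=4: → [5,10); WM=3
i=6 t=9 v=2: → [5,10); WM=3
i=7 t=10 v=8: → [10,15); WM=8; [0,5) fires=16
i=8 t=14 v=8: → [10,15); WM=8
i=9 t=14 v=9: → [10,15); WM=8
i=10 t=18 v=8: → [15,20); WM=8
i=11 t=6 v=5: → [5,10); WM=16; [5,10) fires=20 [10,15) fires=25
i=12 t=8 v=8: DROP (t<16-3); WM=16
i=13 t=19 v=3: → [15,20); WM=16
i=14 t=19 v=5: → [15,20); WM=16
i=15 t=19 v=7: → [15,20); WM=17
i=16 t=20 v=7: → [20,25); WM=17
i=17 t=21 v=4: → [20,25); WM=17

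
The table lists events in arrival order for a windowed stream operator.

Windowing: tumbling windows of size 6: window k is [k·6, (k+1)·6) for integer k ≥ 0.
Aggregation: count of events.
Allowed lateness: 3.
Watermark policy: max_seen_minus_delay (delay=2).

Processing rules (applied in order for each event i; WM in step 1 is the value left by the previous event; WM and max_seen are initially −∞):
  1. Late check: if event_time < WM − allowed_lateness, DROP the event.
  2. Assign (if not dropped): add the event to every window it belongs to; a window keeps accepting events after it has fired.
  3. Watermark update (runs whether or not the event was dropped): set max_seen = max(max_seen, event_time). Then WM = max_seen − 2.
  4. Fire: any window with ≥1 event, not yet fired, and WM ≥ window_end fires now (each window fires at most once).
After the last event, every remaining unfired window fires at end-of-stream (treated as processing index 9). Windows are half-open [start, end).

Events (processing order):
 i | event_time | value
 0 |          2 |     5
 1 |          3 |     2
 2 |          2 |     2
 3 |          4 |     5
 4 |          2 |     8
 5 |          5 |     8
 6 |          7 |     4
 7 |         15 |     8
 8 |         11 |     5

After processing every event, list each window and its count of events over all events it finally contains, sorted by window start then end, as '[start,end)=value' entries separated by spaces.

i=0 t=2 v=5: → [0,6); WM=0
i=1 t=3 v=2: → [0,6); WM=1
i=2 t=2 v=2: → [0,6); WM=1
i=3 t=4 v=5: → [0,6); WM=2
i=4 t=2 v=8: → [0,6); WM=2
i=5 t=5 v=8: → [0,6); WM=3
i=6 t=7 v=4: → [6,12); WM=5
i=7 t=15 v=8: → [12,18); WM=13; [0,6) fires=6 [6,12) fires=1
i=8 t=11 v=5: → [6,12); WM=13

[0,6)=6 [6,12)=2 [12,18)=1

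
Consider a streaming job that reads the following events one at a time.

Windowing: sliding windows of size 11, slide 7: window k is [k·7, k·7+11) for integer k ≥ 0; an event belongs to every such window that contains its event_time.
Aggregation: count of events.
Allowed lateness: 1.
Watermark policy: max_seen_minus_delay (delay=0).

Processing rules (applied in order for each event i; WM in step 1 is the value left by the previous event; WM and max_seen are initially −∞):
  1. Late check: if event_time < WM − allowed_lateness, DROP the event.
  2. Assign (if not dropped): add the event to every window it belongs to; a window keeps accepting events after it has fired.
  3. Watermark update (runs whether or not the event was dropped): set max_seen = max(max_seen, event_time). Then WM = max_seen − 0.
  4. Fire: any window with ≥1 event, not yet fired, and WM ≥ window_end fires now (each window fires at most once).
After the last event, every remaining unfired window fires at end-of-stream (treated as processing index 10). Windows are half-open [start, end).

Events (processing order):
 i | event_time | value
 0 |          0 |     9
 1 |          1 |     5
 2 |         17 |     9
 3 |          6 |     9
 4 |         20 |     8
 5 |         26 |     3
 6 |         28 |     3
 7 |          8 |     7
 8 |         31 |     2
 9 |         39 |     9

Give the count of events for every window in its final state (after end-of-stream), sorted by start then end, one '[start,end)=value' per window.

i=0 t=0 v=9: → [0,11); WM=0
i=1 t=1 v=5: → [0,11); WM=1
i=2 t=17 v=9: → [14,25),[7,18); WM=17; [0,11) fires=2
i=3 t=6 v=9: DROP (t<17-1); WM=17
i=4 t=20 v=8: → [14,25); WM=20; [7,18) fires=1
i=5 t=26 v=3: → [21,32); WM=26; [14,25) fires=2
i=6 t=28 v=3: → [28,39),[21,32); WM=28
i=7 t=8 v=7: DROP (t<28-1); WM=28
i=8 t=31 v=2: → [28,39),[21,32); WM=31
i=9 t=39 v=9: → [35,46); WM=39; [21,32) fires=3 [28,39) fires=2

[0,11)=2 [7,18)=1 [14,25)=2 [21,32)=3 [28,39)=2 [35,46)=1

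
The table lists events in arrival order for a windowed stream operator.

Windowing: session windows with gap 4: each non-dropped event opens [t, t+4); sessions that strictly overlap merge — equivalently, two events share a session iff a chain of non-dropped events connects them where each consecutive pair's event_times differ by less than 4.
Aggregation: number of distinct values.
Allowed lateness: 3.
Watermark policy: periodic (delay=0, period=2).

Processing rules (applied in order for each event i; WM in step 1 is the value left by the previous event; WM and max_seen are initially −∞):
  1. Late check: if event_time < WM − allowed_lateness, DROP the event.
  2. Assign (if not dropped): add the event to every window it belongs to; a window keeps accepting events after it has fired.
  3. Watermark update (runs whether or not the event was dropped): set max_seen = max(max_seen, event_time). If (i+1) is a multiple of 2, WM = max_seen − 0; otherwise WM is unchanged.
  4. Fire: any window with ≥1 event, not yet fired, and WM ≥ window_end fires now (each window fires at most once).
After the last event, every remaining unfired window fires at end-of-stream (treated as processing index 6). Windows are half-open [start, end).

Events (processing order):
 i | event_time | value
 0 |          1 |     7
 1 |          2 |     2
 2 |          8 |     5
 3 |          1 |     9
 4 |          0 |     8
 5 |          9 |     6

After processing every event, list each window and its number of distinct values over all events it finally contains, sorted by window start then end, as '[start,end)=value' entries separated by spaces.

i=0 t=1 v=7: → [1,5); WM=−∞
i=1 t=2 v=2: → [1,6); WM=2
i=2 t=8 v=5: → [8,12); WM=2
i=3 t=1 v=9: → [1,6); WM=8
i=4 t=0 v=8: DROP (t<8-3); WM=8
i=5 t=9 v=6: → [8,13); WM=9

[1,6)=3 [8,13)=2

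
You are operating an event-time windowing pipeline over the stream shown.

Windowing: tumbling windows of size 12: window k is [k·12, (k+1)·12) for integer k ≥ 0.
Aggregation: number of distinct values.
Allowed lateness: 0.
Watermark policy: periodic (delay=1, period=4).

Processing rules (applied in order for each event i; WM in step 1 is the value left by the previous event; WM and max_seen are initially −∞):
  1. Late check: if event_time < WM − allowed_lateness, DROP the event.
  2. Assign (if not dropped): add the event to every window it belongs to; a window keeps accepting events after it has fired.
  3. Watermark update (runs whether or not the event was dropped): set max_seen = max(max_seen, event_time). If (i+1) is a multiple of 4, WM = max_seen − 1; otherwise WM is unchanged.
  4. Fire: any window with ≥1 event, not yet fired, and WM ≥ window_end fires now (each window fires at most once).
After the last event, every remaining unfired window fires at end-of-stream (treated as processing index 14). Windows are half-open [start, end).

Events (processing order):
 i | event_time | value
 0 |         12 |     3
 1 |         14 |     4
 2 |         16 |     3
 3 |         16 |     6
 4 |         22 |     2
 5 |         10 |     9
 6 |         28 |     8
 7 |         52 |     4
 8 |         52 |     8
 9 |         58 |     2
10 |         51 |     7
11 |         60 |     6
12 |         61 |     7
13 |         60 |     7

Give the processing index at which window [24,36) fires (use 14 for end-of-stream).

7

i=0 t=12 v=3: → [12,24); WM=−∞
i=1 t=14 v=4: → [12,24); WM=−∞
i=2 t=16 v=3: → [12,24); WM=−∞
i=3 t=16 v=6: → [12,24); WM=15
i=4 t=22 v=2: → [12,24); WM=15
i=5 t=10 v=9: DROP (t<15-0); WM=15
i=6 t=28 v=8: → [24,36); WM=15
i=7 t=52 v=4: → [48,60); WM=51; [12,24) fires=4 [24,36) fires=1
i=8 t=52 v=8: → [48,60); WM=51
i=9 t=58 v=2: → [48,60); WM=51
i=10 t=51 v=7: → [48,60); WM=51
i=11 t=60 v=6: → [60,72); WM=59
i=12 t=61 v=7: → [60,72); WM=59
i=13 t=60 v=7: → [60,72); WM=59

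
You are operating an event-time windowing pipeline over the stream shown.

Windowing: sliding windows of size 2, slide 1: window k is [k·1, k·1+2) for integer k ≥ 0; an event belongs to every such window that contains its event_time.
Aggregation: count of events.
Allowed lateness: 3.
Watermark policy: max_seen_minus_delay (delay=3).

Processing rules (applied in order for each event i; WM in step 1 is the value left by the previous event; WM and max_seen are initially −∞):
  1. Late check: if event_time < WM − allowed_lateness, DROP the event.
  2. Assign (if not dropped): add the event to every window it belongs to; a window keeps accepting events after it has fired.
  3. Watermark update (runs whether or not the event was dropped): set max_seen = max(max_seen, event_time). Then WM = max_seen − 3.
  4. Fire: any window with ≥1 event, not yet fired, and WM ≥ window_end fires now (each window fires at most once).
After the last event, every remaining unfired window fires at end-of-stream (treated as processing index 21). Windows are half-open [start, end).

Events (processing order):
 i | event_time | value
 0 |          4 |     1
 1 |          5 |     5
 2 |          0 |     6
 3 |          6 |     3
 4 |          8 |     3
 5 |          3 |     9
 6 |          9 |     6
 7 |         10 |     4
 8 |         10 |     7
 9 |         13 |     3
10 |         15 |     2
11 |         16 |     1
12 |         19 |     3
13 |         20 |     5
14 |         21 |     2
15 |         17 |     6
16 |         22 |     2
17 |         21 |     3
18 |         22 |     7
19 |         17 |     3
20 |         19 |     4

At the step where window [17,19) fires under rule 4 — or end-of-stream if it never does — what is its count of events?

i=0 t=4 v=1: → [4,6),[3,5); WM=1
i=1 t=5 v=5: → [5,7),[4,6); WM=2
i=2 t=0 v=6: → [0,2); WM=2; [0,2) fires=1
i=3 t=6 v=3: → [6,8),[5,7); WM=3
i=4 t=8 v=3: → [8,10),[7,9); WM=5; [3,5) fires=1
i=5 t=3 v=9: → [3,5),[2,4); WM=5; [2,4) fires=1
i=6 t=9 v=6: → [9,11),[8,10); WM=6; [4,6) fires=2
i=7 t=10 v=4: → [10,12),[9,11); WM=7; [5,7) fires=2
i=8 t=10 v=7: → [10,12),[9,11); WM=7
i=9 t=13 v=3: → [13,15),[12,14); WM=10; [6,8) fires=1 [7,9) fires=1 [8,10) fires=2
i=10 t=15 v=2: → [15,17),[14,16); WM=12; [9,11) fires=3 [10,12) fires=2
i=11 t=16 v=1: → [16,18),[15,17); WM=13
i=12 t=19 v=3: → [19,21),[18,20); WM=16; [12,14) fires=1 [13,15) fires=1 [14,16) fires=1
i=13 t=20 v=5: → [20,22),[19,21); WM=17; [15,17) fires=2
i=14 t=21 v=2: → [21,23),[20,22); WM=18; [16,18) fires=1
i=15 t=17 v=6: → [17,19),[16,18); WM=18
i=16 t=22 v=2: → [22,24),[21,23); WM=19; [17,19) fires=1
i=17 t=21 v=3: → [21,23),[20,22); WM=19
i=18 t=22 v=7: → [22,24),[21,23); WM=19
i=19 t=17 v=3: → [17,19),[16,18); WM=19
i=20 t=19 v=4: → [19,21),[18,20); WM=19

1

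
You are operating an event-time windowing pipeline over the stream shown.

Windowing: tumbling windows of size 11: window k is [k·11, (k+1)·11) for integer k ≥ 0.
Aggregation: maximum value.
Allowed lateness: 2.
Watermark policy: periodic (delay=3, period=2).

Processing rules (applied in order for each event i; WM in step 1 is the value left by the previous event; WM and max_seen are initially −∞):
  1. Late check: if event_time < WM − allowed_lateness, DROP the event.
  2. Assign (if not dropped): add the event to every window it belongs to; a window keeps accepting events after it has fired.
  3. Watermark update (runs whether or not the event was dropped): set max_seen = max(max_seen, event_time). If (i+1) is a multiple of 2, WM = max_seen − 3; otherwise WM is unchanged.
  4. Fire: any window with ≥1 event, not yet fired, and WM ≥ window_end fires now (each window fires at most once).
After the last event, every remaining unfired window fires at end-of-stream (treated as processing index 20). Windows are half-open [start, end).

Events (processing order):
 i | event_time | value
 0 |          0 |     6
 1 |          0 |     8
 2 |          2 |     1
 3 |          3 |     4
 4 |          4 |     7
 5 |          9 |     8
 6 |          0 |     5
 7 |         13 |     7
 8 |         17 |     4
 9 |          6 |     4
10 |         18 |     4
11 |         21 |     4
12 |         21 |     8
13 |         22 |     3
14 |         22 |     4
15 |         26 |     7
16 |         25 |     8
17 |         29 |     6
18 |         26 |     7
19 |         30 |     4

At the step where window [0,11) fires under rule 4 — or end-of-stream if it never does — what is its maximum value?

8

i=0 t=0 v=6: → [0,11); WM=−∞
i=1 t=0 v=8: → [0,11); WM=-3
i=2 t=2 v=1: → [0,11); WM=-3
i=3 t=3 v=4: → [0,11); WM=0
i=4 t=4 v=7: → [0,11); WM=0
i=5 t=9 v=8: → [0,11); WM=6
i=6 t=0 v=5: DROP (t<6-2); WM=6
i=7 t=13 v=7: → [11,22); WM=10
i=8 t=17 v=4: → [11,22); WM=10
i=9 t=6 v=4: DROP (t<10-2); WM=14; [0,11) fires=8
i=10 t=18 v=4: → [11,22); WM=14
i=11 t=21 v=4: → [11,22); WM=18
i=12 t=21 v=8: → [11,22); WM=18
i=13 t=22 v=3: → [22,33); WM=19
i=14 t=22 v=4: → [22,33); WM=19
i=15 t=26 v=7: → [22,33); WM=23; [11,22) fires=8
i=16 t=25 v=8: → [22,33); WM=23
i=17 t=29 v=6: → [22,33); WM=26
i=18 t=26 v=7: → [22,33); WM=26
i=19 t=30 v=4: → [22,33); WM=27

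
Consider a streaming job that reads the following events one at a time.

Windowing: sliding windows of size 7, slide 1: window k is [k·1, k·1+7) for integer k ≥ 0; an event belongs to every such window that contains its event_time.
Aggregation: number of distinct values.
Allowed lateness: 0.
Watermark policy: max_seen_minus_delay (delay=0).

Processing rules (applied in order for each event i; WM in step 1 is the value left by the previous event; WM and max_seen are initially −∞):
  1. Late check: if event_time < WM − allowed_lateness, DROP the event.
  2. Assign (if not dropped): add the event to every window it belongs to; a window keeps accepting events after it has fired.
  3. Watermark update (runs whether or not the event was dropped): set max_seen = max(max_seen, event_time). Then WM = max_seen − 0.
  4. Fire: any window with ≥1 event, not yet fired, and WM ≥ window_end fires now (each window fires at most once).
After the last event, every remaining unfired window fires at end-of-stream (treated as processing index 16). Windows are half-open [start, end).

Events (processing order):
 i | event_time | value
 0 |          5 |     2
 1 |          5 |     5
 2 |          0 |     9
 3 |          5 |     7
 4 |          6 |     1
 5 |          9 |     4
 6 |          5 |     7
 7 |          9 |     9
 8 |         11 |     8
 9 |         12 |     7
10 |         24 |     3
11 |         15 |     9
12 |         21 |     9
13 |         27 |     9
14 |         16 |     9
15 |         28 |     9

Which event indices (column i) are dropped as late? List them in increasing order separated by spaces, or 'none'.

2 6 11 12 14

i=0 t=5 v=2: → [5,12),[4,11),[3,10),[2,9),[1,8),[0,7); WM=5
i=1 t=5 v=5: → [5,12),[4,11),[3,10),[2,9),[1,8),[0,7); WM=5
i=2 t=0 v=9: DROP (t<5-0); WM=5
i=3 t=5 v=7: → [5,12),[4,11),[3,10),[2,9),[1,8),[0,7); WM=5
i=4 t=6 v=1: → [6,13),[5,12),[4,11),[3,10),[2,9),[1,8),[0,7); WM=6
i=5 t=9 v=4: → [9,16),[8,15),[7,14),[6,13),[5,12),[4,11),[3,10); WM=9; [0,7) fires=4 [1,8) fires=4 [2,9) fires=4
i=6 t=5 v=7: DROP (t<9-0); WM=9
i=7 t=9 v=9: → [9,16),[8,15),[7,14),[6,13),[5,12),[4,11),[3,10); WM=9
i=8 t=11 v=8: → [11,18),[10,17),[9,16),[8,15),[7,14),[6,13),[5,12); WM=11; [3,10) fires=6 [4,11) fires=6
i=9 t=12 v=7: → [12,19),[11,18),[10,17),[9,16),[8,15),[7,14),[6,13); WM=12; [5,12) fires=7
i=10 t=24 v=3: → [24,31),[23,30),[22,29),[21,28),[20,27),[19,26),[18,25); WM=24; [6,13) fires=5 [7,14) fires=4 [8,15) fires=4 [9,16) fires=4 [10,17) fires=2 [11,18) fires=2 [12,19) fires=1
i=11 t=15 v=9: DROP (t<24-0); WM=24
i=12 t=21 v=9: DROP (t<24-0); WM=24
i=13 t=27 v=9: → [27,34),[26,33),[25,32),[24,31),[23,30),[22,29),[21,28); WM=27; [18,25) fires=1 [19,26) fires=1 [20,27) fires=1
i=14 t=16 v=9: DROP (t<27-0); WM=27
i=15 t=28 v=9: → [28,35),[27,34),[26,33),[25,32),[24,31),[23,30),[22,29); WM=28; [21,28) fires=2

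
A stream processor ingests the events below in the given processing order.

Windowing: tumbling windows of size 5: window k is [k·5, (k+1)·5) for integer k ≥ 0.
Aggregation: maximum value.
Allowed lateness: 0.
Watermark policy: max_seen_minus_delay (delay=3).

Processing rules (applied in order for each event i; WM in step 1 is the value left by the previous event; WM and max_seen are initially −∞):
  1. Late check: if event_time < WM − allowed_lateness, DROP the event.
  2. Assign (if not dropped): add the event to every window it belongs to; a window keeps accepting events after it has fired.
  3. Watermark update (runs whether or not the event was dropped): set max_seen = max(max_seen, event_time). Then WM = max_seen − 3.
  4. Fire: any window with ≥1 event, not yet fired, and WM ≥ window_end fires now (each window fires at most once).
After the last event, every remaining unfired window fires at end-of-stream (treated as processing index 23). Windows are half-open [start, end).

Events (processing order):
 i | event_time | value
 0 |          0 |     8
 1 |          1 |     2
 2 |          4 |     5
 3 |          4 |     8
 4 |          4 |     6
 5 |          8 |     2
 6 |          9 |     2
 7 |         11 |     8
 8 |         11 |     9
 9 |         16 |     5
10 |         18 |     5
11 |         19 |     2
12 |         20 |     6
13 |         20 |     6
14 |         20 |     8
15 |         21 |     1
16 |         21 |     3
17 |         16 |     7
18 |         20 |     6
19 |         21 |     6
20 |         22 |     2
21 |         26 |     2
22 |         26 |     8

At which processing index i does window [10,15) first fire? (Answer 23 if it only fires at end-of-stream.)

10

i=0 t=0 v=8: → [0,5); WM=-3
i=1 t=1 v=2: → [0,5); WM=-2
i=2 t=4 v=5: → [0,5); WM=1
i=3 t=4 v=8: → [0,5); WM=1
i=4 t=4 v=6: → [0,5); WM=1
i=5 t=8 v=2: → [5,10); WM=5; [0,5) fires=8
i=6 t=9 v=2: → [5,10); WM=6
i=7 t=11 v=8: → [10,15); WM=8
i=8 t=11 v=9: → [10,15); WM=8
i=9 t=16 v=5: → [15,20); WM=13; [5,10) fires=2
i=10 t=18 v=5: → [15,20); WM=15; [10,15) fires=9
i=11 t=19 v=2: → [15,20); WM=16
i=12 t=20 v=6: → [20,25); WM=17
i=13 t=20 v=6: → [20,25); WM=17
i=14 t=20 v=8: → [20,25); WM=17
i=15 t=21 v=1: → [20,25); WM=18
i=16 t=21 v=3: → [20,25); WM=18
i=17 t=16 v=7: DROP (t<18-0); WM=18
i=18 t=20 v=6: → [20,25); WM=18
i=19 t=21 v=6: → [20,25); WM=18
i=20 t=22 v=2: → [20,25); WM=19
i=21 t=26 v=2: → [25,30); WM=23; [15,20) fires=5
i=22 t=26 v=8: → [25,30); WM=23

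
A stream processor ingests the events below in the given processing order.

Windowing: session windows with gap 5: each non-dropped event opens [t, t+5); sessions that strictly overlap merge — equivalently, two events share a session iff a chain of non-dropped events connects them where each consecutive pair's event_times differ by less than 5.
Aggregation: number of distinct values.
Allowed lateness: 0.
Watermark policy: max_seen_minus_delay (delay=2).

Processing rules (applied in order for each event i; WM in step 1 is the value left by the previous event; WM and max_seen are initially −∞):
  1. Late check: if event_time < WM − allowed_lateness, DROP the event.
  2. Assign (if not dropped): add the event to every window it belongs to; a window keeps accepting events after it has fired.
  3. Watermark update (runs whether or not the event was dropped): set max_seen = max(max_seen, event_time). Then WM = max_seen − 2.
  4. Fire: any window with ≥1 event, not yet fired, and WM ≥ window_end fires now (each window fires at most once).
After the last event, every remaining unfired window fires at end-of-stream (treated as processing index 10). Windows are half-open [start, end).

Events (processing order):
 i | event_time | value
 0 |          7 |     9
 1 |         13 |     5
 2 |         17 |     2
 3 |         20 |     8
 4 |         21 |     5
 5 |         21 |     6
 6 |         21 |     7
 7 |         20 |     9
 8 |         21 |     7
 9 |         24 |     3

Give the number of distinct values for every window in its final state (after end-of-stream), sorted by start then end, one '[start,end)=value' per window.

[7,12)=1 [13,29)=7

i=0 t=7 v=9: → [7,12); WM=5
i=1 t=13 v=5: → [13,18); WM=11
i=2 t=17 v=2: → [13,22); WM=15
i=3 t=20 v=8: → [13,25); WM=18
i=4 t=21 v=5: → [13,26); WM=19
i=5 t=21 v=6: → [13,26); WM=19
i=6 t=21 v=7: → [13,26); WM=19
i=7 t=20 v=9: → [13,26); WM=19
i=8 t=21 v=7: → [13,26); WM=19
i=9 t=24 v=3: → [13,29); WM=22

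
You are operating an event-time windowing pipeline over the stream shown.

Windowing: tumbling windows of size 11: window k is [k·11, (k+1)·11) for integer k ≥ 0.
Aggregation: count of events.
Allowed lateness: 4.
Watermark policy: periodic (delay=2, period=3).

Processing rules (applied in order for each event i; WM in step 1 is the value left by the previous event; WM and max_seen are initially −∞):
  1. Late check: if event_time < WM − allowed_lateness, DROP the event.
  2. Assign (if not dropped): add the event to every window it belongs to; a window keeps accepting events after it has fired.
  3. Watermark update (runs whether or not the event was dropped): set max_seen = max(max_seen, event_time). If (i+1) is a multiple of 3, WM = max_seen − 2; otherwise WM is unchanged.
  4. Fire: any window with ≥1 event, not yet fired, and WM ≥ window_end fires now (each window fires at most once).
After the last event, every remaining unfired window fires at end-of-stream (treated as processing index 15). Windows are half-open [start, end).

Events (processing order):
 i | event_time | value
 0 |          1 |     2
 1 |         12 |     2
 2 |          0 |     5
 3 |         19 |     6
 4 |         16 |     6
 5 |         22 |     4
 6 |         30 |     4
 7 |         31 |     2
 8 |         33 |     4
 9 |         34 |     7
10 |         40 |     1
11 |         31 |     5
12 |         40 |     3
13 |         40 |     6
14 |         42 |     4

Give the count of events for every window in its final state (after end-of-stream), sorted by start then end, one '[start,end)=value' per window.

i=0 t=1 v=2: → [0,11); WM=−∞
i=1 t=12 v=2: → [11,22); WM=−∞
i=2 t=0 v=5: → [0,11); WM=10
i=3 t=19 v=6: → [11,22); WM=10
i=4 t=16 v=6: → [11,22); WM=10
i=5 t=22 v=4: → [22,33); WM=20; [0,11) fires=2
i=6 t=30 v=4: → [22,33); WM=20
i=7 t=31 v=2: → [22,33); WM=20
i=8 t=33 v=4: → [33,44); WM=31; [11,22) fires=3
i=9 t=34 v=7: → [33,44); WM=31
i=10 t=40 v=1: → [33,44); WM=31
i=11 t=31 v=5: → [22,33); WM=38; [22,33) fires=4
i=12 t=40 v=3: → [33,44); WM=38
i=13 t=40 v=6: → [33,44); WM=38
i=14 t=42 v=4: → [33,44); WM=40

[0,11)=2 [11,22)=3 [22,33)=4 [33,44)=6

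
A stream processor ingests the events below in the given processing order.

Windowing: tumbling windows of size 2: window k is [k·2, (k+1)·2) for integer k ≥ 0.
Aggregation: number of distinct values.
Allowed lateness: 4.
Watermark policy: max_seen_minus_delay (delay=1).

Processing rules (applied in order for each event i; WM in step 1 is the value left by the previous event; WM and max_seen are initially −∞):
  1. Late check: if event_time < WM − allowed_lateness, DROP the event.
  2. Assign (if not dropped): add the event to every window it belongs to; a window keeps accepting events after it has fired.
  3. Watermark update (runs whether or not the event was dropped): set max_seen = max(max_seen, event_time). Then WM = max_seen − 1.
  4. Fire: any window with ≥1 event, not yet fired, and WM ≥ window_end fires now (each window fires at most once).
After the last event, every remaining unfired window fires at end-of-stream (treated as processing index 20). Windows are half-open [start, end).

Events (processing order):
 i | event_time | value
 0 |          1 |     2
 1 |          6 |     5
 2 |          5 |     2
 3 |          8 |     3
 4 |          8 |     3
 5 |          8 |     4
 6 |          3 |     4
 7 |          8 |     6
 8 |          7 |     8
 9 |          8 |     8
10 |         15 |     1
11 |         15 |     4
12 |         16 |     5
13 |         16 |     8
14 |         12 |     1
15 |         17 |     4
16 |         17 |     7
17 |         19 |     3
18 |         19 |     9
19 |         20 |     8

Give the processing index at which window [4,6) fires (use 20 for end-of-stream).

3

i=0 t=1 v=2: → [0,2); WM=0
i=1 t=6 v=5: → [6,8); WM=5; [0,2) fires=1
i=2 t=5 v=2: → [4,6); WM=5
i=3 t=8 v=3: → [8,10); WM=7; [4,6) fires=1
i=4 t=8 v=3: → [8,10); WM=7
i=5 t=8 v=4: → [8,10); WM=7
i=6 t=3 v=4: → [2,4); WM=7; [2,4) fires=1
i=7 t=8 v=6: → [8,10); WM=7
i=8 t=7 v=8: → [6,8); WM=7
i=9 t=8 v=8: → [8,10); WM=7
i=10 t=15 v=1: → [14,16); WM=14; [6,8) fires=2 [8,10) fires=4
i=11 t=15 v=4: → [14,16); WM=14
i=12 t=16 v=5: → [16,18); WM=15
i=13 t=16 v=8: → [16,18); WM=15
i=14 t=12 v=1: → [12,14); WM=15; [12,14) fires=1
i=15 t=17 v=4: → [16,18); WM=16; [14,16) fires=2
i=16 t=17 v=7: → [16,18); WM=16
i=17 t=19 v=3: → [18,20); WM=18; [16,18) fires=4
i=18 t=19 v=9: → [18,20); WM=18
i=19 t=20 v=8: → [20,22); WM=19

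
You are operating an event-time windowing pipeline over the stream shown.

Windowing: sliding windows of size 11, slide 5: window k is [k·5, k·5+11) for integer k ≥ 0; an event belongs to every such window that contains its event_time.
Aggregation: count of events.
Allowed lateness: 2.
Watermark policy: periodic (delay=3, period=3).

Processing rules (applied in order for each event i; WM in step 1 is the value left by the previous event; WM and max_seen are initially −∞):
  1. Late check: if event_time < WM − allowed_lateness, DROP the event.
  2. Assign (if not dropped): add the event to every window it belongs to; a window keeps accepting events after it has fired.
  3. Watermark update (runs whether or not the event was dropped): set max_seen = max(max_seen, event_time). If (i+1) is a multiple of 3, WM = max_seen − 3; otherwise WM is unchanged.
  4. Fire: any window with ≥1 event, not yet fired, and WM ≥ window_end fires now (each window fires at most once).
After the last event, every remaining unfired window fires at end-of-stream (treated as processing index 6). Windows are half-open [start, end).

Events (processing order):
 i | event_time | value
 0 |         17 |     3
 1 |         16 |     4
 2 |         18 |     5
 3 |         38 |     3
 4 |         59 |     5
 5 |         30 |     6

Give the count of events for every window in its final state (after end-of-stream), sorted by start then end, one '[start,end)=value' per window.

i=0 t=17 v=3: → [15,26),[10,21); WM=−∞
i=1 t=16 v=4: → [15,26),[10,21); WM=−∞
i=2 t=18 v=5: → [15,26),[10,21); WM=15
i=3 t=38 v=3: → [35,46),[30,41); WM=15
i=4 t=59 v=5: → [55,66),[50,61); WM=15
i=5 t=30 v=6: → [30,41),[25,36),[20,31); WM=56; [10,21) fires=3 [15,26) fires=3 [20,31) fires=1 [25,36) fires=1 [30,41) fires=2 [35,46) fires=1

[10,21)=3 [15,26)=3 [20,31)=1 [25,36)=1 [30,41)=2 [35,46)=1 [50,61)=1 [55,66)=1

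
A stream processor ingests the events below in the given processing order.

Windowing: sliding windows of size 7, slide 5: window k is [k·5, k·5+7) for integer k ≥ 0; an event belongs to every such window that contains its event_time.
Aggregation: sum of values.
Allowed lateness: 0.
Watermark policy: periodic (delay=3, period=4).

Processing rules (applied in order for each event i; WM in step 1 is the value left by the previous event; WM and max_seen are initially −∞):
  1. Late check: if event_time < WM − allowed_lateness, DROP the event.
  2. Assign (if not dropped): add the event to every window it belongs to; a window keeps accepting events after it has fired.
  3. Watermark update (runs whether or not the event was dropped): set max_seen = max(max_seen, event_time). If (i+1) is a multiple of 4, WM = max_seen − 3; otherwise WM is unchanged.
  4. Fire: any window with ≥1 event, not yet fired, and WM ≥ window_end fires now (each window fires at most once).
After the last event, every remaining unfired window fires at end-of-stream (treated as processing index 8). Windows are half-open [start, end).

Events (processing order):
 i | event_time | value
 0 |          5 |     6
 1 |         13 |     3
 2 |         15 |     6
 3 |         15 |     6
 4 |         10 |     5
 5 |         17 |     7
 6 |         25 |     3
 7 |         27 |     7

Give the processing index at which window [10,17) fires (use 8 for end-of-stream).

i=0 t=5 v=6: → [5,12),[0,7); WM=−∞
i=1 t=13 v=3: → [10,17); WM=−∞
i=2 t=15 v=6: → [15,22),[10,17); WM=−∞
i=3 t=15 v=6: → [15,22),[10,17); WM=12; [0,7) fires=6 [5,12) fires=6
i=4 t=10 v=5: DROP (t<12-0); WM=12
i=5 t=17 v=7: → [15,22); WM=12
i=6 t=25 v=3: → [25,32),[20,27); WM=12
i=7 t=27 v=7: → [25,32); WM=24; [10,17) fires=15 [15,22) fires=19

7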